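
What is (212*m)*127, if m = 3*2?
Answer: 161544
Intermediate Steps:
m = 6
(212*m)*127 = (212*6)*127 = 1272*127 = 161544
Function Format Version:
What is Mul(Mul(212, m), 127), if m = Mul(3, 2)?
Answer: 161544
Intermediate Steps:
m = 6
Mul(Mul(212, m), 127) = Mul(Mul(212, 6), 127) = Mul(1272, 127) = 161544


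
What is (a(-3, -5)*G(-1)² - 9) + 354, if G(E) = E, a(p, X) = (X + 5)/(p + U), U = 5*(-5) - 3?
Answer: 345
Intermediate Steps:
U = -28 (U = -25 - 3 = -28)
a(p, X) = (5 + X)/(-28 + p) (a(p, X) = (X + 5)/(p - 28) = (5 + X)/(-28 + p))
(a(-3, -5)*G(-1)² - 9) + 354 = (((5 - 5)/(-28 - 3))*(-1)² - 9) + 354 = ((0/(-31))*1 - 9) + 354 = (-1/31*0*1 - 9) + 354 = (0*1 - 9) + 354 = (0 - 9) + 354 = -9 + 354 = 345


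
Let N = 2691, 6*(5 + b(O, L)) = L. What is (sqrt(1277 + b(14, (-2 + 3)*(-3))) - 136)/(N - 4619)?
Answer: 17/241 - sqrt(5086)/3856 ≈ 0.052045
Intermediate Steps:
b(O, L) = -5 + L/6
(sqrt(1277 + b(14, (-2 + 3)*(-3))) - 136)/(N - 4619) = (sqrt(1277 + (-5 + ((-2 + 3)*(-3))/6)) - 136)/(2691 - 4619) = (sqrt(1277 + (-5 + (1*(-3))/6)) - 136)/(-1928) = (sqrt(1277 + (-5 + (1/6)*(-3))) - 136)*(-1/1928) = (sqrt(1277 + (-5 - 1/2)) - 136)*(-1/1928) = (sqrt(1277 - 11/2) - 136)*(-1/1928) = (sqrt(2543/2) - 136)*(-1/1928) = (sqrt(5086)/2 - 136)*(-1/1928) = (-136 + sqrt(5086)/2)*(-1/1928) = 17/241 - sqrt(5086)/3856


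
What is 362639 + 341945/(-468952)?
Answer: 170059942383/468952 ≈ 3.6264e+5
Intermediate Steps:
362639 + 341945/(-468952) = 362639 + 341945*(-1/468952) = 362639 - 341945/468952 = 170059942383/468952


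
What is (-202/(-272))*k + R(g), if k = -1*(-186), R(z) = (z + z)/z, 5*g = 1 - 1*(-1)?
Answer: 9529/68 ≈ 140.13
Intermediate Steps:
g = 2/5 (g = (1 - 1*(-1))/5 = (1 + 1)/5 = (1/5)*2 = 2/5 ≈ 0.40000)
R(z) = 2 (R(z) = (2*z)/z = 2)
k = 186
(-202/(-272))*k + R(g) = -202/(-272)*186 + 2 = -202*(-1/272)*186 + 2 = (101/136)*186 + 2 = 9393/68 + 2 = 9529/68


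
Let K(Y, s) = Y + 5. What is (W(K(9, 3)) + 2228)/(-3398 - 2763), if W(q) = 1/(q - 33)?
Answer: -42331/117059 ≈ -0.36162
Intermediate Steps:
K(Y, s) = 5 + Y
W(q) = 1/(-33 + q)
(W(K(9, 3)) + 2228)/(-3398 - 2763) = (1/(-33 + (5 + 9)) + 2228)/(-3398 - 2763) = (1/(-33 + 14) + 2228)/(-6161) = (1/(-19) + 2228)*(-1/6161) = (-1/19 + 2228)*(-1/6161) = (42331/19)*(-1/6161) = -42331/117059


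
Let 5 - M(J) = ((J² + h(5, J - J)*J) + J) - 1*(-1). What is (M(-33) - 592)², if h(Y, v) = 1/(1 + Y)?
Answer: 10738729/4 ≈ 2.6847e+6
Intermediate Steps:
M(J) = 4 - J² - 7*J/6 (M(J) = 5 - (((J² + J/(1 + 5)) + J) - 1*(-1)) = 5 - (((J² + J/6) + J) + 1) = 5 - ((J² + 7*J/6) + 1) = 5 - (1 + J² + 7*J/6) = 5 + (-1 - J² - 7*J/6) = 4 - J² - 7*J/6)
(M(-33) - 592)² = ((4 - 1*(-33)² - 7/6*(-33)) - 592)² = ((4 - 1*1089 + 77/2) - 592)² = ((4 - 1089 + 77/2) - 592)² = (-2093/2 - 592)² = (-3277/2)² = 10738729/4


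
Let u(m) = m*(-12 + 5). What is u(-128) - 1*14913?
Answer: -14017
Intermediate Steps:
u(m) = -7*m (u(m) = m*(-7) = -7*m)
u(-128) - 1*14913 = -7*(-128) - 1*14913 = 896 - 14913 = -14017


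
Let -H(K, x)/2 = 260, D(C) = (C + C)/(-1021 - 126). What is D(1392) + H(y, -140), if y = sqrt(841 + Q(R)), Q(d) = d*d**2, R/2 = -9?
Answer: -599224/1147 ≈ -522.43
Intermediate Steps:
R = -18 (R = 2*(-9) = -18)
Q(d) = d**3
D(C) = -2*C/1147 (D(C) = (2*C)/(-1147) = (2*C)*(-1/1147) = -2*C/1147)
y = I*sqrt(4991) (y = sqrt(841 + (-18)**3) = sqrt(841 - 5832) = sqrt(-4991) = I*sqrt(4991) ≈ 70.647*I)
H(K, x) = -520 (H(K, x) = -2*260 = -520)
D(1392) + H(y, -140) = -2/1147*1392 - 520 = -2784/1147 - 520 = -599224/1147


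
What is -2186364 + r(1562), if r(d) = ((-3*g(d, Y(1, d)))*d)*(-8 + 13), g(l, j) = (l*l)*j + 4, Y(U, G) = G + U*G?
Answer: -178585164610164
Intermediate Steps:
Y(U, G) = G + G*U
g(l, j) = 4 + j*l² (g(l, j) = l²*j + 4 = j*l² + 4 = 4 + j*l²)
r(d) = 5*d*(-12 - 6*d³) (r(d) = ((-3*(4 + (d*(1 + 1))*d²))*d)*(-8 + 13) = ((-3*(4 + (d*2)*d²))*d)*5 = ((-3*(4 + (2*d)*d²))*d)*5 = ((-3*(4 + 2*d³))*d)*5 = ((-12 - 6*d³)*d)*5 = (d*(-12 - 6*d³))*5 = 5*d*(-12 - 6*d³))
-2186364 + r(1562) = -2186364 - 30*1562*(2 + 1562³) = -2186364 - 30*1562*(2 + 3811036328) = -2186364 - 30*1562*3811036330 = -2186364 - 178585162423800 = -178585164610164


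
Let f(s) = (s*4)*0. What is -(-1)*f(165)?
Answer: 0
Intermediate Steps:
f(s) = 0 (f(s) = (4*s)*0 = 0)
-(-1)*f(165) = -(-1)*0 = -1*0 = 0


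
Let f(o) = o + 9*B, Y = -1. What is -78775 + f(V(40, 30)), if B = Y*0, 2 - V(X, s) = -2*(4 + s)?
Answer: -78705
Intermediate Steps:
V(X, s) = 10 + 2*s (V(X, s) = 2 - (-2)*(4 + s) = 2 - (-8 - 2*s) = 2 + (8 + 2*s) = 10 + 2*s)
B = 0 (B = -1*0 = 0)
f(o) = o (f(o) = o + 9*0 = o + 0 = o)
-78775 + f(V(40, 30)) = -78775 + (10 + 2*30) = -78775 + (10 + 60) = -78775 + 70 = -78705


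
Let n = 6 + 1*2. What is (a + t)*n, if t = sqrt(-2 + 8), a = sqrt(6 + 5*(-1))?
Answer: 8 + 8*sqrt(6) ≈ 27.596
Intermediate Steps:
n = 8 (n = 6 + 2 = 8)
a = 1 (a = sqrt(6 - 5) = sqrt(1) = 1)
t = sqrt(6) ≈ 2.4495
(a + t)*n = (1 + sqrt(6))*8 = 8 + 8*sqrt(6)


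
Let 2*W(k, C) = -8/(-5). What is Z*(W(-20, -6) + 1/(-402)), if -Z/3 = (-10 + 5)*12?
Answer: 9618/67 ≈ 143.55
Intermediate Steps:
W(k, C) = ⅘ (W(k, C) = (-8/(-5))/2 = (-8*(-⅕))/2 = (½)*(8/5) = ⅘)
Z = 180 (Z = -3*(-10 + 5)*12 = -(-15)*12 = -3*(-60) = 180)
Z*(W(-20, -6) + 1/(-402)) = 180*(⅘ + 1/(-402)) = 180*(⅘ - 1/402) = 180*(1603/2010) = 9618/67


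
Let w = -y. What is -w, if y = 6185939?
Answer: 6185939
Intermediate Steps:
w = -6185939 (w = -1*6185939 = -6185939)
-w = -1*(-6185939) = 6185939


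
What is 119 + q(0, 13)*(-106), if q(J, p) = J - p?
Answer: 1497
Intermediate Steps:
119 + q(0, 13)*(-106) = 119 + (0 - 1*13)*(-106) = 119 + (0 - 13)*(-106) = 119 - 13*(-106) = 119 + 1378 = 1497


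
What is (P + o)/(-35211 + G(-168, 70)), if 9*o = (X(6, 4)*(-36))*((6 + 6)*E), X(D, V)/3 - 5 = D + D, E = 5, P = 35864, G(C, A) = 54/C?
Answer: -661472/985917 ≈ -0.67092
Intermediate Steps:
X(D, V) = 15 + 6*D (X(D, V) = 15 + 3*(D + D) = 15 + 3*(2*D) = 15 + 6*D)
o = -12240 (o = (((15 + 6*6)*(-36))*((6 + 6)*5))/9 = (((15 + 36)*(-36))*(12*5))/9 = ((51*(-36))*60)/9 = (-1836*60)/9 = (1/9)*(-110160) = -12240)
(P + o)/(-35211 + G(-168, 70)) = (35864 - 12240)/(-35211 + 54/(-168)) = 23624/(-35211 + 54*(-1/168)) = 23624/(-35211 - 9/28) = 23624/(-985917/28) = 23624*(-28/985917) = -661472/985917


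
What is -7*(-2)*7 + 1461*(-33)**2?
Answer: 1591127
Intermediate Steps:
-7*(-2)*7 + 1461*(-33)**2 = 14*7 + 1461*1089 = 98 + 1591029 = 1591127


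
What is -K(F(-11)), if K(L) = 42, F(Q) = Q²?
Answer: -42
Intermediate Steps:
-K(F(-11)) = -1*42 = -42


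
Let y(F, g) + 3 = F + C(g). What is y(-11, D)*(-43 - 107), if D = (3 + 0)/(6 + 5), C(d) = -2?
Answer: 2400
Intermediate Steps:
D = 3/11 ≈ 0.27273
y(F, g) = -5 + F (y(F, g) = -3 + (F - 2) = -3 + (-2 + F) = -5 + F)
y(-11, D)*(-43 - 107) = (-5 - 11)*(-43 - 107) = -16*(-150) = 2400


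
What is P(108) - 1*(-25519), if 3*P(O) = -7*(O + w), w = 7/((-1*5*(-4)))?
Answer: 1515971/60 ≈ 25266.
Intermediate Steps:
w = 7/20 (w = 7/((-5*(-4))) = 7/20 ≈ 0.35000)
P(O) = -49/60 - 7*O/3 (P(O) = (-7*(O + 7/20))/3 = (-7*(7/20 + O))/3 = (-49/20 - 7*O)/3 = -49/60 - 7*O/3)
P(108) - 1*(-25519) = (-49/60 - 7/3*108) - 1*(-25519) = (-49/60 - 252) + 25519 = -15169/60 + 25519 = 1515971/60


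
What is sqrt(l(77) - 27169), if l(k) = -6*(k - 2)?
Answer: I*sqrt(27619) ≈ 166.19*I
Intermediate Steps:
l(k) = 12 - 6*k (l(k) = -6*(-2 + k) = 12 - 6*k)
sqrt(l(77) - 27169) = sqrt((12 - 6*77) - 27169) = sqrt((12 - 462) - 27169) = sqrt(-450 - 27169) = sqrt(-27619) = I*sqrt(27619)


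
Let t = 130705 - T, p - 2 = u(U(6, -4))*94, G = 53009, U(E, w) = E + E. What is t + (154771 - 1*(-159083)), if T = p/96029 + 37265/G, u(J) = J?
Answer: 2262980055768044/5090401261 ≈ 4.4456e+5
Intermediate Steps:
U(E, w) = 2*E
p = 1130 (p = 2 + (2*6)*94 = 2 + 12*94 = 2 + 1128 = 1130)
T = 3638420855/5090401261 (T = 1130/96029 + 37265/53009 = 3638420855/5090401261 ≈ 0.71476)
t = 665337258398150/5090401261 (t = 130705 - 1*3638420855/5090401261 = 130705 - 3638420855/5090401261 = 665337258398150/5090401261 ≈ 1.3070e+5)
t + (154771 - 1*(-159083)) = 665337258398150/5090401261 + (154771 - 1*(-159083)) = 665337258398150/5090401261 + (154771 + 159083) = 665337258398150/5090401261 + 313854 = 2262980055768044/5090401261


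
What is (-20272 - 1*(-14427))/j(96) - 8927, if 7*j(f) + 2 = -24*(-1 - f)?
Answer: -20805117/2326 ≈ -8944.6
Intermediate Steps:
j(f) = 22/7 + 24*f/7 (j(f) = -2/7 + (-24*(-1 - f))/7 = -2/7 + (24 + 24*f)/7 = -2/7 + (24/7 + 24*f/7) = 22/7 + 24*f/7)
(-20272 - 1*(-14427))/j(96) - 8927 = (-20272 - 1*(-14427))/(22/7 + (24/7)*96) - 8927 = (-20272 + 14427)/(22/7 + 2304/7) - 8927 = -5845/2326/7 - 8927 = -5845*7/2326 - 8927 = -40915/2326 - 8927 = -20805117/2326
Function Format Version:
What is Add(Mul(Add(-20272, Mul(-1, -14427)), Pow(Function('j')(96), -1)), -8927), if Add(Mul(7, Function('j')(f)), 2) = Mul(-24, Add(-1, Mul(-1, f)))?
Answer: Rational(-20805117, 2326) ≈ -8944.6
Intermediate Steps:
Function('j')(f) = Add(Rational(22, 7), Mul(Rational(24, 7), f)) (Function('j')(f) = Add(Rational(-2, 7), Mul(Rational(1, 7), Mul(-24, Add(-1, Mul(-1, f))))) = Add(Rational(-2, 7), Mul(Rational(1, 7), Add(24, Mul(24, f)))) = Add(Rational(-2, 7), Add(Rational(24, 7), Mul(Rational(24, 7), f))) = Add(Rational(22, 7), Mul(Rational(24, 7), f)))
Add(Mul(Add(-20272, Mul(-1, -14427)), Pow(Function('j')(96), -1)), -8927) = Add(Mul(Add(-20272, Mul(-1, -14427)), Pow(Add(Rational(22, 7), Mul(Rational(24, 7), 96)), -1)), -8927) = Add(Mul(Add(-20272, 14427), Pow(Add(Rational(22, 7), Rational(2304, 7)), -1)), -8927) = Add(Mul(-5845, Pow(Rational(2326, 7), -1)), -8927) = Add(Mul(-5845, Rational(7, 2326)), -8927) = Add(Rational(-40915, 2326), -8927) = Rational(-20805117, 2326)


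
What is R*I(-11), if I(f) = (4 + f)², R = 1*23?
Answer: 1127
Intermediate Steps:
R = 23
R*I(-11) = 23*(4 - 11)² = 23*(-7)² = 23*49 = 1127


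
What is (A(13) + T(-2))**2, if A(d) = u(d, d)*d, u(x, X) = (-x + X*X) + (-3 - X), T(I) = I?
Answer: 3305124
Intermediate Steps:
u(x, X) = -3 + X**2 - X - x (u(x, X) = (-x + X**2) + (-3 - X) = (X**2 - x) + (-3 - X) = -3 + X**2 - X - x)
A(d) = d*(-3 + d**2 - 2*d) (A(d) = (-3 + d**2 - d - d)*d = (-3 + d**2 - 2*d)*d = d*(-3 + d**2 - 2*d))
(A(13) + T(-2))**2 = (13*(-3 + 13**2 - 2*13) - 2)**2 = (13*(-3 + 169 - 26) - 2)**2 = (13*140 - 2)**2 = (1820 - 2)**2 = 1818**2 = 3305124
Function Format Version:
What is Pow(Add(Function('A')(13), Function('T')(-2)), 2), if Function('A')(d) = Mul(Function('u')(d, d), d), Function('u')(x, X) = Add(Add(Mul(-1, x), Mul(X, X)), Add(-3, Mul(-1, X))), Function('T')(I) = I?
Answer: 3305124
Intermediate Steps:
Function('u')(x, X) = Add(-3, Pow(X, 2), Mul(-1, X), Mul(-1, x)) (Function('u')(x, X) = Add(Add(Mul(-1, x), Pow(X, 2)), Add(-3, Mul(-1, X))) = Add(Add(Pow(X, 2), Mul(-1, x)), Add(-3, Mul(-1, X))) = Add(-3, Pow(X, 2), Mul(-1, X), Mul(-1, x)))
Function('A')(d) = Mul(d, Add(-3, Pow(d, 2), Mul(-2, d))) (Function('A')(d) = Mul(Add(-3, Pow(d, 2), Mul(-1, d), Mul(-1, d)), d) = Mul(Add(-3, Pow(d, 2), Mul(-2, d)), d) = Mul(d, Add(-3, Pow(d, 2), Mul(-2, d))))
Pow(Add(Function('A')(13), Function('T')(-2)), 2) = Pow(Add(Mul(13, Add(-3, Pow(13, 2), Mul(-2, 13))), -2), 2) = Pow(Add(Mul(13, Add(-3, 169, -26)), -2), 2) = Pow(Add(Mul(13, 140), -2), 2) = Pow(Add(1820, -2), 2) = Pow(1818, 2) = 3305124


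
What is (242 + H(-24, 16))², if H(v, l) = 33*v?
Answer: 302500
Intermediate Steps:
(242 + H(-24, 16))² = (242 + 33*(-24))² = (242 - 792)² = (-550)² = 302500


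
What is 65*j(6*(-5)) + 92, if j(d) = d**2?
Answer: 58592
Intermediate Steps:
65*j(6*(-5)) + 92 = 65*(6*(-5))**2 + 92 = 65*(-30)**2 + 92 = 65*900 + 92 = 58500 + 92 = 58592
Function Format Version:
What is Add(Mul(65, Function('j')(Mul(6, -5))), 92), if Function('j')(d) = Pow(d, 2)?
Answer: 58592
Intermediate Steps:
Add(Mul(65, Function('j')(Mul(6, -5))), 92) = Add(Mul(65, Pow(Mul(6, -5), 2)), 92) = Add(Mul(65, Pow(-30, 2)), 92) = Add(Mul(65, 900), 92) = Add(58500, 92) = 58592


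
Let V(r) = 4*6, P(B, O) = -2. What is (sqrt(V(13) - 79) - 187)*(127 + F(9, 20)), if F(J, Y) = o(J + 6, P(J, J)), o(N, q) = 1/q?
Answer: -47311/2 + 253*I*sqrt(55)/2 ≈ -23656.0 + 938.15*I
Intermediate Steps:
F(J, Y) = -1/2 (F(J, Y) = 1/(-2) = -1/2)
V(r) = 24
(sqrt(V(13) - 79) - 187)*(127 + F(9, 20)) = (sqrt(24 - 79) - 187)*(127 - 1/2) = (sqrt(-55) - 187)*(253/2) = (I*sqrt(55) - 187)*(253/2) = (-187 + I*sqrt(55))*(253/2) = -47311/2 + 253*I*sqrt(55)/2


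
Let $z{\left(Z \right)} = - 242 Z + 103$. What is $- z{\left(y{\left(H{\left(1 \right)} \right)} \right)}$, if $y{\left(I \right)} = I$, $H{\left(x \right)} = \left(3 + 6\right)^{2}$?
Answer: $19499$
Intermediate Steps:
$H{\left(x \right)} = 81$ ($H{\left(x \right)} = 9^{2} = 81$)
$z{\left(Z \right)} = 103 - 242 Z$
$- z{\left(y{\left(H{\left(1 \right)} \right)} \right)} = - (103 - 19602) = \left(-1\right) \left(-19499\right) = 19499$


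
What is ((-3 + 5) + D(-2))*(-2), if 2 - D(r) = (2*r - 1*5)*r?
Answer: 28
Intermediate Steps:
D(r) = 2 - r*(-5 + 2*r) (D(r) = 2 - (2*r - 1*5)*r = 2 - (2*r - 5)*r = 2 - (-5 + 2*r)*r = 2 - r*(-5 + 2*r))
((-3 + 5) + D(-2))*(-2) = ((-3 + 5) + (2 - 2*(-2)² + 5*(-2)))*(-2) = (2 + (2 - 2*4 - 10))*(-2) = (2 + (2 - 8 - 10))*(-2) = (2 - 16)*(-2) = -14*(-2) = 28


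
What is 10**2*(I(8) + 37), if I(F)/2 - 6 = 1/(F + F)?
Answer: 9825/2 ≈ 4912.5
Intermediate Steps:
I(F) = 12 + 1/F (I(F) = 12 + 2/(F + F) = 12 + 2/((2*F)) = 12 + 2*(1/(2*F)) = 12 + 1/F)
10**2*(I(8) + 37) = 10**2*((12 + 1/8) + 37) = 100*((12 + 1/8) + 37) = 100*(97/8 + 37) = 100*(393/8) = 9825/2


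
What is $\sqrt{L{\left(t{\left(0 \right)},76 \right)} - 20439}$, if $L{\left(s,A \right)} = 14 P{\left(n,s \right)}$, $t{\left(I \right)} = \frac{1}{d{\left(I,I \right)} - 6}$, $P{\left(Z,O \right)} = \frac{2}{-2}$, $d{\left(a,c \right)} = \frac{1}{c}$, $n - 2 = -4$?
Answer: $i \sqrt{20453} \approx 143.01 i$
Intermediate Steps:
$n = -2$ ($n = 2 - 4 = -2$)
$P{\left(Z,O \right)} = -1$ ($P{\left(Z,O \right)} = 2 \left(- \frac{1}{2}\right) = -1$)
$t{\left(I \right)} = \frac{1}{-6 + \frac{1}{I}}$ ($t{\left(I \right)} = \frac{1}{\frac{1}{I} - 6} = \frac{1}{-6 + \frac{1}{I}}$)
$L{\left(s,A \right)} = -14$ ($L{\left(s,A \right)} = 14 \left(-1\right) = -14$)
$\sqrt{L{\left(t{\left(0 \right)},76 \right)} - 20439} = \sqrt{-14 - 20439} = \sqrt{-20453} = i \sqrt{20453}$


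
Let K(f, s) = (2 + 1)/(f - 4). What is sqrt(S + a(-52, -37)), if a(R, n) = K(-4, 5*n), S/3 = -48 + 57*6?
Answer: sqrt(14106)/4 ≈ 29.692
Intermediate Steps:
S = 882 (S = 3*(-48 + 57*6) = 3*(-48 + 342) = 3*294 = 882)
K(f, s) = 3/(-4 + f)
a(R, n) = -3/8 (a(R, n) = 3/(-4 - 4) = 3/(-8) = 3*(-1/8) = -3/8)
sqrt(S + a(-52, -37)) = sqrt(882 - 3/8) = sqrt(7053/8) = sqrt(14106)/4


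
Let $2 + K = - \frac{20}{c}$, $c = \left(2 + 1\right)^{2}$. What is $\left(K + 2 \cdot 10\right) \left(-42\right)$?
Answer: $- \frac{1988}{3} \approx -662.67$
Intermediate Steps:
$c = 9$ ($c = 3^{2} = 9$)
$K = - \frac{38}{9}$ ($K = -2 - \frac{20}{9} = - \frac{38}{9} \approx -4.2222$)
$\left(K + 2 \cdot 10\right) \left(-42\right) = \left(- \frac{38}{9} + 2 \cdot 10\right) \left(-42\right) = \left(- \frac{38}{9} + 20\right) \left(-42\right) = \frac{142}{9} \left(-42\right) = - \frac{1988}{3}$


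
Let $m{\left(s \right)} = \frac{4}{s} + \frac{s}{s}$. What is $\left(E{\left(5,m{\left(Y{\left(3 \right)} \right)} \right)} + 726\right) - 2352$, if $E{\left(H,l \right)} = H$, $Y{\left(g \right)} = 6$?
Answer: $-1621$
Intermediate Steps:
$m{\left(s \right)} = 1 + \frac{4}{s}$ ($m{\left(s \right)} = \frac{4}{s} + 1 = 1 + \frac{4}{s}$)
$\left(E{\left(5,m{\left(Y{\left(3 \right)} \right)} \right)} + 726\right) - 2352 = \left(5 + 726\right) - 2352 = 731 - 2352 = -1621$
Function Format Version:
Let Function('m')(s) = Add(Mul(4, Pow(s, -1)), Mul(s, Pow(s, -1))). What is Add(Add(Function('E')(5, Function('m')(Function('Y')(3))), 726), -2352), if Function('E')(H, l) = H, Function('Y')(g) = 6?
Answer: -1621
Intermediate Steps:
Function('m')(s) = Add(1, Mul(4, Pow(s, -1))) (Function('m')(s) = Add(Mul(4, Pow(s, -1)), 1) = Add(1, Mul(4, Pow(s, -1))))
Add(Add(Function('E')(5, Function('m')(Function('Y')(3))), 726), -2352) = Add(Add(5, 726), -2352) = Add(731, -2352) = -1621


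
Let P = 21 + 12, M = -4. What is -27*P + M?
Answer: -895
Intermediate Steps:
P = 33
-27*P + M = -27*33 - 4 = -891 - 4 = -895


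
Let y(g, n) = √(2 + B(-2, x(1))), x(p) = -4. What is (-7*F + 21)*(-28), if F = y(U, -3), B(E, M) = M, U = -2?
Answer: -588 + 196*I*√2 ≈ -588.0 + 277.19*I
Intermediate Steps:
y(g, n) = I*√2 (y(g, n) = √(2 - 4) = √(-2) = I*√2)
F = I*√2 ≈ 1.4142*I
(-7*F + 21)*(-28) = (-7*I*√2 + 21)*(-28) = (21 - 7*I*√2)*(-28) = -588 + 196*I*√2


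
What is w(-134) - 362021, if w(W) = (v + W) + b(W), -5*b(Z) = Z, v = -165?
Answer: -1811466/5 ≈ -3.6229e+5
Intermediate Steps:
b(Z) = -Z/5
w(W) = -165 + 4*W/5 (w(W) = (-165 + W) - W/5 = -165 + 4*W/5)
w(-134) - 362021 = (-165 + (⅘)*(-134)) - 362021 = (-165 - 536/5) - 362021 = -1361/5 - 362021 = -1811466/5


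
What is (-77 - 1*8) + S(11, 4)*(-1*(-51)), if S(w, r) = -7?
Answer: -442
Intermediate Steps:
(-77 - 1*8) + S(11, 4)*(-1*(-51)) = (-77 - 1*8) - (-7)*(-51) = (-77 - 8) - 7*51 = -85 - 357 = -442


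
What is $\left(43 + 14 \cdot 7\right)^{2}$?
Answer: $19881$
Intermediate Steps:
$\left(43 + 14 \cdot 7\right)^{2} = \left(43 + 98\right)^{2} = 141^{2} = 19881$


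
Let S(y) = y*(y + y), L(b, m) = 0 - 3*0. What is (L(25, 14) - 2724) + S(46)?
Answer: 1508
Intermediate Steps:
L(b, m) = 0 (L(b, m) = 0 + 0 = 0)
S(y) = 2*y**2 (S(y) = y*(2*y) = 2*y**2)
(L(25, 14) - 2724) + S(46) = (0 - 2724) + 2*46**2 = -2724 + 2*2116 = -2724 + 4232 = 1508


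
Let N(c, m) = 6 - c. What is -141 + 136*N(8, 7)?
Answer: -413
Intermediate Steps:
-141 + 136*N(8, 7) = -141 + 136*(6 - 1*8) = -141 + 136*(6 - 8) = -141 + 136*(-2) = -141 - 272 = -413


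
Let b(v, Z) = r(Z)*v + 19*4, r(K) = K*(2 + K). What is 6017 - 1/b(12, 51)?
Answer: 195624703/32512 ≈ 6017.0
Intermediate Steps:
b(v, Z) = 76 + Z*v*(2 + Z) (b(v, Z) = (Z*(2 + Z))*v + 19*4 = Z*v*(2 + Z) + 76 = 76 + Z*v*(2 + Z))
6017 - 1/b(12, 51) = 6017 - 1/(76 + 51*12*(2 + 51)) = 6017 - 1/(76 + 51*12*53) = 6017 - 1/(76 + 32436) = 6017 - 1/32512 = 195624703/32512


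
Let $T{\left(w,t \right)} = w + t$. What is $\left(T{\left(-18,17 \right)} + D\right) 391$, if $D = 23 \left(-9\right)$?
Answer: $-81328$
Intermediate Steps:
$D = -207$
$T{\left(w,t \right)} = t + w$
$\left(T{\left(-18,17 \right)} + D\right) 391 = \left(\left(17 - 18\right) - 207\right) 391 = \left(-1 - 207\right) 391 = \left(-208\right) 391 = -81328$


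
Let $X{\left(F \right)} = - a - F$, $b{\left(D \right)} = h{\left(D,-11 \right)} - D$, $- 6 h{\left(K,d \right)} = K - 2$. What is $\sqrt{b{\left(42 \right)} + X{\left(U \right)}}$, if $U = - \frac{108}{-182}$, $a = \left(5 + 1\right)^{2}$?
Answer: $\frac{46 i \sqrt{3003}}{273} \approx 9.2336 i$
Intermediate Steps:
$a = 36$ ($a = 6^{2} = 36$)
$U = \frac{54}{91}$ ($U = \left(-108\right) \left(- \frac{1}{182}\right) = \frac{54}{91} \approx 0.59341$)
$h{\left(K,d \right)} = \frac{1}{3} - \frac{K}{6}$ ($h{\left(K,d \right)} = - \frac{K - 2}{6} = - \frac{-2 + K}{6} = \frac{1}{3} - \frac{K}{6}$)
$b{\left(D \right)} = \frac{1}{3} - \frac{7 D}{6}$ ($b{\left(D \right)} = \left(\frac{1}{3} - \frac{D}{6}\right) - D = \frac{1}{3} - \frac{7 D}{6}$)
$X{\left(F \right)} = -36 - F$ ($X{\left(F \right)} = \left(-1\right) 36 - F = -36 - F$)
$\sqrt{b{\left(42 \right)} + X{\left(U \right)}} = \sqrt{\left(\frac{1}{3} - 49\right) - \frac{3330}{91}} = \sqrt{- \frac{146}{3} - \frac{3330}{91}} = \sqrt{- \frac{23276}{273}} = \frac{46 i \sqrt{3003}}{273}$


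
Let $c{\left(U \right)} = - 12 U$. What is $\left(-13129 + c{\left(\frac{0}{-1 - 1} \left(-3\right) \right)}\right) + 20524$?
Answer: $7395$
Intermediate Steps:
$\left(-13129 + c{\left(\frac{0}{-1 - 1} \left(-3\right) \right)}\right) + 20524 = \left(-13129 - 12 \frac{0}{-1 - 1} \left(-3\right)\right) + 20524 = \left(-13129 - 12 \frac{0}{-2} \left(-3\right)\right) + 20524 = \left(-13129 - 12 \cdot 0 \left(- \frac{1}{2}\right) \left(-3\right)\right) + 20524 = \left(-13129 - 12 \cdot 0 \left(-3\right)\right) + 20524 = \left(-13129 - 0\right) + 20524 = \left(-13129 + 0\right) + 20524 = -13129 + 20524 = 7395$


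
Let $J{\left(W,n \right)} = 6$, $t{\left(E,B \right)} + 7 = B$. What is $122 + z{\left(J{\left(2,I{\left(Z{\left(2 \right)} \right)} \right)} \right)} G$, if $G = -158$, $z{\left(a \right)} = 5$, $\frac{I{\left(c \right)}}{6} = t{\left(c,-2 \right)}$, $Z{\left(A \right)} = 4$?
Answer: $-668$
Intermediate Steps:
$t{\left(E,B \right)} = -7 + B$
$I{\left(c \right)} = -54$ ($I{\left(c \right)} = 6 \left(-7 - 2\right) = 6 \left(-9\right) = -54$)
$122 + z{\left(J{\left(2,I{\left(Z{\left(2 \right)} \right)} \right)} \right)} G = 122 + 5 \left(-158\right) = 122 - 790 = -668$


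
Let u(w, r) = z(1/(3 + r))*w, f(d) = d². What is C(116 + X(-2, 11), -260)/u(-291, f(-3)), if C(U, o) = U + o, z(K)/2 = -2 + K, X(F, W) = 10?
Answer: -268/2231 ≈ -0.12013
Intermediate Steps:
z(K) = -4 + 2*K (z(K) = 2*(-2 + K) = -4 + 2*K)
u(w, r) = w*(-4 + 2/(3 + r)) (u(w, r) = (-4 + 2/(3 + r))*w = w*(-4 + 2/(3 + r)))
C(116 + X(-2, 11), -260)/u(-291, f(-3)) = ((116 + 10) - 260)/((-2*(-291)*(5 + 2*(-3)²)/(3 + (-3)²))) = (126 - 260)/((-2*(-291)*(5 + 2*9)/(3 + 9))) = -134*2/(97*(5 + 18)) = -134/((-2*(-291)*1/12*23)) = -134/2231/2 = -134*2/2231 = -268/2231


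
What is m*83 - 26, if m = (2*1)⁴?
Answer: 1302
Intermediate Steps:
m = 16 (m = 2⁴ = 16)
m*83 - 26 = 16*83 - 26 = 1328 - 26 = 1302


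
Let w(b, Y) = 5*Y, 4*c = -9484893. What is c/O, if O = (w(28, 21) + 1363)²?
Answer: -9484893/8620096 ≈ -1.1003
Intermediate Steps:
c = -9484893/4 (c = (¼)*(-9484893) = -9484893/4 ≈ -2.3712e+6)
O = 2155024 (O = (5*21 + 1363)² = (105 + 1363)² = 1468² = 2155024)
c/O = -9484893/4/2155024 = -9484893/4*1/2155024 = -9484893/8620096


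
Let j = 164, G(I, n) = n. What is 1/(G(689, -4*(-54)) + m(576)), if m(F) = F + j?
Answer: 1/956 ≈ 0.0010460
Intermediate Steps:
m(F) = 164 + F (m(F) = F + 164 = 164 + F)
1/(G(689, -4*(-54)) + m(576)) = 1/(-4*(-54) + (164 + 576)) = 1/(216 + 740) = 1/956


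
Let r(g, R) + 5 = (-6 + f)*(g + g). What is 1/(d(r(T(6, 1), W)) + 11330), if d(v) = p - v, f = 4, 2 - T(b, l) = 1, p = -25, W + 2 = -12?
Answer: 1/11314 ≈ 8.8386e-5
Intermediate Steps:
W = -14 (W = -2 - 12 = -14)
T(b, l) = 1 (T(b, l) = 2 - 1*1 = 2 - 1 = 1)
r(g, R) = -5 - 4*g (r(g, R) = -5 + (-6 + 4)*(g + g) = -5 - 4*g)
d(v) = -25 - v
1/(d(r(T(6, 1), W)) + 11330) = 1/((-25 - (-5 - 4*1)) + 11330) = 1/((-25 - (-5 - 4)) + 11330) = 1/((-25 - 1*(-9)) + 11330) = 1/((-25 + 9) + 11330) = 1/(-16 + 11330) = 1/11314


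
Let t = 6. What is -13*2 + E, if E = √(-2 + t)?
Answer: -24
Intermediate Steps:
E = 2 (E = √(-2 + 6) = √4 = 2)
-13*2 + E = -13*2 + 2 = -26 + 2 = -24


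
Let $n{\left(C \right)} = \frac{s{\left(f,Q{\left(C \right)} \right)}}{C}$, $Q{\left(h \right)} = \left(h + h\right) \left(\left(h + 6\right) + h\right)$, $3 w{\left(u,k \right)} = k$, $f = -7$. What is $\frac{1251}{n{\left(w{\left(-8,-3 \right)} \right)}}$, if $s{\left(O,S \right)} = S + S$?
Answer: $\frac{1251}{16} \approx 78.188$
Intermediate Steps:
$w{\left(u,k \right)} = \frac{k}{3}$
$Q{\left(h \right)} = 2 h \left(6 + 2 h\right)$ ($Q{\left(h \right)} = 2 h \left(\left(6 + h\right) + h\right) = 2 h \left(6 + 2 h\right)$)
$s{\left(O,S \right)} = 2 S$
$n{\left(C \right)} = 24 + 8 C$ ($n{\left(C \right)} = \frac{2 \cdot 4 C \left(3 + C\right)}{C} = \frac{8 C \left(3 + C\right)}{C} = 24 + 8 C$)
$\frac{1251}{n{\left(w{\left(-8,-3 \right)} \right)}} = \frac{1251}{24 + 8 \cdot \frac{1}{3} \left(-3\right)} = \frac{1251}{24 + 8 \left(-1\right)} = \frac{1251}{24 - 8} = \frac{1251}{16}$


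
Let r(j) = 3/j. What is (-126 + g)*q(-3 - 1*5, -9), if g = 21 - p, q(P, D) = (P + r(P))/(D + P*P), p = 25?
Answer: 871/44 ≈ 19.795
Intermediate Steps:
q(P, D) = (P + 3/P)/(D + P**2) (q(P, D) = (P + 3/P)/(D + P*P) = (P + 3/P)/(D + P**2))
g = -4 (g = 21 - 1*25 = 21 - 25 = -4)
(-126 + g)*q(-3 - 1*5, -9) = (-126 - 4)*((3 + (-3 - 1*5)**2)/((-3 - 1*5)*(-9 + (-3 - 1*5)**2))) = -130*(3 + (-3 - 5)**2)/((-3 - 5)*(-9 + (-3 - 5)**2)) = -130*(3 + (-8)**2)/((-8)*(-9 + (-8)**2)) = -(-65)*(3 + 64)/(4*(-9 + 64)) = -(-65)*67/(4*55) = -130*(-67/440) = 871/44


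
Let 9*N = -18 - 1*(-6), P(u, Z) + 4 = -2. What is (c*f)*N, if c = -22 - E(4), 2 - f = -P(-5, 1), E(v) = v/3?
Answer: -1120/9 ≈ -124.44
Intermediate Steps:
E(v) = v/3 (E(v) = v*(⅓) = v/3)
P(u, Z) = -6 (P(u, Z) = -4 - 2 = -6)
N = -4/3 (N = (-18 - 1*(-6))/9 = (-18 + 6)/9 = (⅑)*(-12) = -4/3 ≈ -1.3333)
f = -4 (f = 2 - (-1)*(-6) = 2 - 1*6 = 2 - 6 = -4)
c = -70/3 (c = -22 - 4/3 = -70/3 ≈ -23.333)
(c*f)*N = -70/3*(-4)*(-4/3) = (280/3)*(-4/3) = -1120/9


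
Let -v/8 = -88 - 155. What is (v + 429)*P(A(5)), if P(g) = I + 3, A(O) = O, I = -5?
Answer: -4746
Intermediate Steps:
P(g) = -2 (P(g) = -5 + 3 = -2)
v = 1944 (v = -8*(-88 - 155) = -8*(-243) = 1944)
(v + 429)*P(A(5)) = (1944 + 429)*(-2) = 2373*(-2) = -4746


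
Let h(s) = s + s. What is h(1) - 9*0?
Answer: 2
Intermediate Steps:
h(s) = 2*s
h(1) - 9*0 = 2*1 - 9*0 = 2 + 0 = 2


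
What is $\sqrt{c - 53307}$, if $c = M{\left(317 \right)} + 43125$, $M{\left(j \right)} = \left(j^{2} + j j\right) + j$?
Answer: $\sqrt{191113} \approx 437.16$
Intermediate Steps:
$M{\left(j \right)} = j + 2 j^{2}$ ($M{\left(j \right)} = \left(j^{2} + j^{2}\right) + j = 2 j^{2} + j = j + 2 j^{2}$)
$c = 244420$ ($c = 317 \left(1 + 2 \cdot 317\right) + 43125 = 317 \left(1 + 634\right) + 43125 = 317 \cdot 635 + 43125 = 201295 + 43125 = 244420$)
$\sqrt{c - 53307} = \sqrt{244420 - 53307} = \sqrt{191113}$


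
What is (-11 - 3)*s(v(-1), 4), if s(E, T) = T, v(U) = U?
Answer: -56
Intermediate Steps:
(-11 - 3)*s(v(-1), 4) = (-11 - 3)*4 = -14*4 = -56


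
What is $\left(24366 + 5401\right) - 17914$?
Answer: $11853$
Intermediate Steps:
$\left(24366 + 5401\right) - 17914 = 29767 - 17914 = 11853$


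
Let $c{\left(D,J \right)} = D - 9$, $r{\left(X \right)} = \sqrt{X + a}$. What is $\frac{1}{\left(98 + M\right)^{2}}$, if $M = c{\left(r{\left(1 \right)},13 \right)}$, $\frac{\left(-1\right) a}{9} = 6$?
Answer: $\frac{1}{\left(89 + i \sqrt{53}\right)^{2}} \approx 0.00012374 - 2.038 \cdot 10^{-5} i$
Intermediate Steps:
$a = -54$ ($a = \left(-9\right) 6 = -54$)
$r{\left(X \right)} = \sqrt{-54 + X}$ ($r{\left(X \right)} = \sqrt{X - 54} = \sqrt{-54 + X}$)
$c{\left(D,J \right)} = -9 + D$
$M = -9 + i \sqrt{53}$ ($M = -9 + \sqrt{-54 + 1} = -9 + \sqrt{-53} = -9 + i \sqrt{53} \approx -9.0 + 7.2801 i$)
$\frac{1}{\left(98 + M\right)^{2}} = \frac{1}{\left(98 - \left(9 - i \sqrt{53}\right)\right)^{2}} = \frac{1}{\left(89 + i \sqrt{53}\right)^{2}}$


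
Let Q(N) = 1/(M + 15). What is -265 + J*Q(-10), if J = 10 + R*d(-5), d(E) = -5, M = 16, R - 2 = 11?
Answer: -8270/31 ≈ -266.77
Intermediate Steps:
R = 13 (R = 2 + 11 = 13)
Q(N) = 1/31 (Q(N) = 1/(16 + 15) = 1/31)
J = -55 (J = 10 + 13*(-5) = 10 - 65 = -55)
-265 + J*Q(-10) = -265 - 55*1/31 = -265 - 55/31 = -8270/31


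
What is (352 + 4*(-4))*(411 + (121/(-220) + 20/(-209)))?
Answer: 144083604/1045 ≈ 1.3788e+5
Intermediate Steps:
(352 + 4*(-4))*(411 + (121/(-220) + 20/(-209))) = (352 - 16)*(411 + (121*(-1/220) + 20*(-1/209))) = 336*(411 + (-11/20 - 20/209)) = 336*(411 - 2699/4180) = 336*(1715281/4180) = 144083604/1045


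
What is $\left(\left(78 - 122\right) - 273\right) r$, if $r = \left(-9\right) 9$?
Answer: $25677$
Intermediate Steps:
$r = -81$
$\left(\left(78 - 122\right) - 273\right) r = \left(\left(78 - 122\right) - 273\right) \left(-81\right) = \left(-44 - 273\right) \left(-81\right) = \left(-317\right) \left(-81\right) = 25677$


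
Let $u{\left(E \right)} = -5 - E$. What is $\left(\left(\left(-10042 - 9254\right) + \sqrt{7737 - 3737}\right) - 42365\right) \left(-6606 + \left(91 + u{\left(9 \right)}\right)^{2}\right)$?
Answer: $41744497 - 13540 \sqrt{10} \approx 4.1702 \cdot 10^{7}$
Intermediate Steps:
$\left(\left(\left(-10042 - 9254\right) + \sqrt{7737 - 3737}\right) - 42365\right) \left(-6606 + \left(91 + u{\left(9 \right)}\right)^{2}\right) = \left(\left(\left(-10042 - 9254\right) + \sqrt{7737 - 3737}\right) - 42365\right) \left(-6606 + \left(91 - 14\right)^{2}\right) = \left(\left(-19296 + \sqrt{4000}\right) - 42365\right) \left(-6606 + \left(91 - 14\right)^{2}\right) = \left(\left(-19296 + 20 \sqrt{10}\right) - 42365\right) \left(-6606 + \left(91 - 14\right)^{2}\right) = \left(-61661 + 20 \sqrt{10}\right) \left(-6606 + 77^{2}\right) = \left(-61661 + 20 \sqrt{10}\right) \left(-6606 + 5929\right) = \left(-61661 + 20 \sqrt{10}\right) \left(-677\right) = 41744497 - 13540 \sqrt{10}$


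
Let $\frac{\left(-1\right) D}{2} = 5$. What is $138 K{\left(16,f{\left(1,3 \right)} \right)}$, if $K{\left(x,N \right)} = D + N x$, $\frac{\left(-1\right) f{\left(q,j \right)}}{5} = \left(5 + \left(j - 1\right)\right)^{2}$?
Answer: $-542340$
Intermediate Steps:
$D = -10$ ($D = \left(-2\right) 5 = -10$)
$f{\left(q,j \right)} = - 5 \left(4 + j\right)^{2}$ ($f{\left(q,j \right)} = - 5 \left(5 + \left(j - 1\right)\right)^{2} = - 5 \left(5 + \left(-1 + j\right)\right)^{2} = - 5 \left(4 + j\right)^{2}$)
$K{\left(x,N \right)} = -10 + N x$
$138 K{\left(16,f{\left(1,3 \right)} \right)} = 138 \left(-10 + - 5 \left(4 + 3\right)^{2} \cdot 16\right) = 138 \left(-10 + - 5 \cdot 7^{2} \cdot 16\right) = 138 \left(-10 + \left(-5\right) 49 \cdot 16\right) = 138 \left(-10 - 3920\right) = 138 \left(-3930\right) = -542340$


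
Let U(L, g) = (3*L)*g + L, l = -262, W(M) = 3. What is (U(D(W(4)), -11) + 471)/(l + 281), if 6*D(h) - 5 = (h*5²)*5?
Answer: -4667/57 ≈ -81.877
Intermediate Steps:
D(h) = ⅚ + 125*h/6 (D(h) = ⅚ + ((h*5²)*5)/6 = ⅚ + ((h*25)*5)/6 = ⅚ + ((25*h)*5)/6 = ⅚ + (125*h)/6 = ⅚ + 125*h/6)
U(L, g) = L + 3*L*g (U(L, g) = 3*L*g + L = L + 3*L*g)
(U(D(W(4)), -11) + 471)/(l + 281) = ((⅚ + (125/6)*3)*(1 + 3*(-11)) + 471)/(-262 + 281) = ((⅚ + 125/2)*(1 - 33) + 471)/19 = ((190/3)*(-32) + 471)*(1/19) = (-6080/3 + 471)*(1/19) = -4667/3*1/19 = -4667/57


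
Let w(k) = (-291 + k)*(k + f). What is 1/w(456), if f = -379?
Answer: 1/12705 ≈ 7.8709e-5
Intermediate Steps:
w(k) = (-379 + k)*(-291 + k) (w(k) = (-291 + k)*(k - 379) = (-291 + k)*(-379 + k) = (-379 + k)*(-291 + k))
1/w(456) = 1/(110289 + 456**2 - 670*456) = 1/(110289 + 207936 - 305520) = 1/12705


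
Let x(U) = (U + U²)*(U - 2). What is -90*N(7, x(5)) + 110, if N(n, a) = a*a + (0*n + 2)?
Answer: -729070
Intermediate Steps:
x(U) = (-2 + U)*(U + U²) (x(U) = (U + U²)*(-2 + U) = (-2 + U)*(U + U²))
N(n, a) = 2 + a² (N(n, a) = a² + (0 + 2) = a² + 2 = 2 + a²)
-90*N(7, x(5)) + 110 = -90*(2 + (5*(-2 + 5² - 1*5))²) + 110 = -90*(2 + (5*(-2 + 25 - 5))²) + 110 = -90*(2 + (5*18)²) + 110 = -90*(2 + 90²) + 110 = -90*(2 + 8100) + 110 = -90*8102 + 110 = -729180 + 110 = -729070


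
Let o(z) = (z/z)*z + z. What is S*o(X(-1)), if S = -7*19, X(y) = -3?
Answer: 798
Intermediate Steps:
S = -133
o(z) = 2*z (o(z) = 1*z + z = z + z = 2*z)
S*o(X(-1)) = -266*(-3) = -133*(-6) = 798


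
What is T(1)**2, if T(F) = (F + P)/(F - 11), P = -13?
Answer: 36/25 ≈ 1.4400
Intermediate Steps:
T(F) = (-13 + F)/(-11 + F) (T(F) = (F - 13)/(F - 11) = (-13 + F)/(-11 + F))
T(1)**2 = ((-13 + 1)/(-11 + 1))**2 = (-12/(-10))**2 = (-1/10*(-12))**2 = (6/5)**2 = 36/25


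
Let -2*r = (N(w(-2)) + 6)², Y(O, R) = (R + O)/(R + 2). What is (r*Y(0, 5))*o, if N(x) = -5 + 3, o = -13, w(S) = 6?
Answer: 520/7 ≈ 74.286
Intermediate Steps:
Y(O, R) = (O + R)/(2 + R)
N(x) = -2
r = -8 (r = -(-2 + 6)²/2 = -½*4² = -½*16 = -8)
(r*Y(0, 5))*o = -8*(0 + 5)/(2 + 5)*(-13) = -8*5/7*(-13) = -40/7*(-13) = 520/7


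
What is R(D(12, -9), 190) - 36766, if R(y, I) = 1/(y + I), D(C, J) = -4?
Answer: -6838475/186 ≈ -36766.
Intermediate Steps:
R(y, I) = 1/(I + y)
R(D(12, -9), 190) - 36766 = 1/(190 - 4) - 36766 = 1/186 - 36766 = -6838475/186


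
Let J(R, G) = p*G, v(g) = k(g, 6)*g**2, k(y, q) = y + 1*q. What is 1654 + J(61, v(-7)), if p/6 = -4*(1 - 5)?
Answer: -3050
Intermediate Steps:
k(y, q) = q + y (k(y, q) = y + q = q + y)
v(g) = g**2*(6 + g) (v(g) = (6 + g)*g**2 = g**2*(6 + g))
p = 96 (p = 6*(-4*(1 - 5)) = 6*(-4*(-4)) = 6*16 = 96)
J(R, G) = 96*G
1654 + J(61, v(-7)) = 1654 + 96*((-7)**2*(6 - 7)) = 1654 + 96*(49*(-1)) = 1654 + 96*(-49) = 1654 - 4704 = -3050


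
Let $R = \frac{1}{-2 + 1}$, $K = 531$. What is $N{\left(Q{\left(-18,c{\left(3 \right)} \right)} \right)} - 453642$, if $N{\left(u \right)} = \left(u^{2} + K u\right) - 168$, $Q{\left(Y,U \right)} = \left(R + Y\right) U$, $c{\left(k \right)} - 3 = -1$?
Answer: $-472544$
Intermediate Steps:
$c{\left(k \right)} = 2$ ($c{\left(k \right)} = 3 - 1 = 2$)
$R = -1$ ($R = \frac{1}{-1} = -1$)
$Q{\left(Y,U \right)} = U \left(-1 + Y\right)$ ($Q{\left(Y,U \right)} = \left(-1 + Y\right) U = U \left(-1 + Y\right)$)
$N{\left(u \right)} = -168 + u^{2} + 531 u$ ($N{\left(u \right)} = \left(u^{2} + 531 u\right) - 168 = -168 + u^{2} + 531 u$)
$N{\left(Q{\left(-18,c{\left(3 \right)} \right)} \right)} - 453642 = \left(-168 + \left(2 \left(-1 - 18\right)\right)^{2} + 531 \cdot 2 \left(-1 - 18\right)\right) - 453642 = \left(-168 + \left(2 \left(-19\right)\right)^{2} + 531 \cdot 2 \left(-19\right)\right) - 453642 = \left(-168 + \left(-38\right)^{2} + 531 \left(-38\right)\right) - 453642 = \left(-168 + 1444 - 20178\right) - 453642 = -18902 - 453642 = -472544$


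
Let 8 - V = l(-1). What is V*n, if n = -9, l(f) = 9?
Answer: 9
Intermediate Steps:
V = -1 (V = 8 - 1*9 = 8 - 9 = -1)
V*n = -1*(-9) = 9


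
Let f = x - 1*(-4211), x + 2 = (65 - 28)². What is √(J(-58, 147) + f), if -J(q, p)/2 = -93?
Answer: 2*√1441 ≈ 75.921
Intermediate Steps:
J(q, p) = 186 (J(q, p) = -2*(-93) = 186)
x = 1367 (x = -2 + (65 - 28)² = -2 + 37² = -2 + 1369 = 1367)
f = 5578 (f = 1367 - 1*(-4211) = 1367 + 4211 = 5578)
√(J(-58, 147) + f) = √(186 + 5578) = √5764 = 2*√1441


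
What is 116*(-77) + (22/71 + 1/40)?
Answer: -25365929/2840 ≈ -8931.7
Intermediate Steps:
116*(-77) + (22/71 + 1/40) = -8932 + (22*(1/71) + 1*(1/40)) = -8932 + (22/71 + 1/40) = -8932 + 951/2840 = -25365929/2840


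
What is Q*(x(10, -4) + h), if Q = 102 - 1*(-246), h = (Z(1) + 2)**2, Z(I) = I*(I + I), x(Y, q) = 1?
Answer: 5916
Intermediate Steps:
Z(I) = 2*I**2 (Z(I) = I*(2*I) = 2*I**2)
h = 16 (h = (2*1**2 + 2)**2 = (2*1 + 2)**2 = (2 + 2)**2 = 4**2 = 16)
Q = 348 (Q = 102 + 246 = 348)
Q*(x(10, -4) + h) = 348*(1 + 16) = 348*17 = 5916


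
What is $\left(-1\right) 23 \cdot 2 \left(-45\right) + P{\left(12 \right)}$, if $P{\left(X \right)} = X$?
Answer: $2082$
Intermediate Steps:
$\left(-1\right) 23 \cdot 2 \left(-45\right) + P{\left(12 \right)} = \left(-1\right) 23 \cdot 2 \left(-45\right) + 12 = \left(-23\right) 2 \left(-45\right) + 12 = \left(-46\right) \left(-45\right) + 12 = 2070 + 12 = 2082$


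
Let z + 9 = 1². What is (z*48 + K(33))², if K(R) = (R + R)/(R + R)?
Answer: 146689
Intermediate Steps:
K(R) = 1 (K(R) = (2*R)/((2*R)) = (2*R)*(1/(2*R)) = 1)
z = -8 (z = -9 + 1² = -9 + 1 = -8)
(z*48 + K(33))² = (-8*48 + 1)² = (-384 + 1)² = (-383)² = 146689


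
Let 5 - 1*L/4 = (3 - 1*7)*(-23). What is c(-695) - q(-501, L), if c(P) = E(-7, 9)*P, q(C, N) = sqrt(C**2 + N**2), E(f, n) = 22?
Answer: -15290 - 3*sqrt(41345) ≈ -15900.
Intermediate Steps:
L = -348 (L = 20 - 4*(3 - 1*7)*(-23) = 20 - 4*(3 - 7)*(-23) = 20 - (-16)*(-23) = 20 - 4*92 = 20 - 368 = -348)
c(P) = 22*P
c(-695) - q(-501, L) = 22*(-695) - sqrt((-501)**2 + (-348)**2) = -15290 - sqrt(251001 + 121104) = -15290 - sqrt(372105) = -15290 - 3*sqrt(41345)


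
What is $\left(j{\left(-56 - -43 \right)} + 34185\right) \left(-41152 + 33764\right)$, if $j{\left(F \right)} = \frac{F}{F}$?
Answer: $-252566168$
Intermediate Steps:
$j{\left(F \right)} = 1$
$\left(j{\left(-56 - -43 \right)} + 34185\right) \left(-41152 + 33764\right) = \left(1 + 34185\right) \left(-41152 + 33764\right) = 34186 \left(-7388\right) = -252566168$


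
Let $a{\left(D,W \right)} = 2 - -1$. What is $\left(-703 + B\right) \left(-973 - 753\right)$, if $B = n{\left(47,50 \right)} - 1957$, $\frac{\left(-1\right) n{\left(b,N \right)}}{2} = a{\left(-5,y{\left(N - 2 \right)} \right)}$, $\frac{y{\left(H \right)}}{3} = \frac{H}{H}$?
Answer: $4601516$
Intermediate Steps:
$y{\left(H \right)} = 3$ ($y{\left(H \right)} = 3 \frac{H}{H} = 3 \cdot 1 = 3$)
$a{\left(D,W \right)} = 3$ ($a{\left(D,W \right)} = 2 + 1 = 3$)
$n{\left(b,N \right)} = -6$ ($n{\left(b,N \right)} = \left(-2\right) 3 = -6$)
$B = -1963$ ($B = -6 - 1957 = -1963$)
$\left(-703 + B\right) \left(-973 - 753\right) = \left(-703 - 1963\right) \left(-973 - 753\right) = \left(-2666\right) \left(-1726\right) = 4601516$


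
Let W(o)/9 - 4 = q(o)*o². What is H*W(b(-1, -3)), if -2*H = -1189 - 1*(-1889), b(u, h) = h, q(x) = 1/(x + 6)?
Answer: -22050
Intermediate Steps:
q(x) = 1/(6 + x)
H = -350 (H = -(-1189 - 1*(-1889))/2 = -(-1189 + 1889)/2 = -½*700 = -350)
W(o) = 36 + 9*o²/(6 + o) (W(o) = 36 + 9*(o²/(6 + o)) = 36 + 9*o²/(6 + o))
H*W(b(-1, -3)) = -3150*(24 + (-3)² + 4*(-3))/(6 - 3) = -3150*(24 + 9 - 12)/3 = -3150*21/3 = -350*63 = -22050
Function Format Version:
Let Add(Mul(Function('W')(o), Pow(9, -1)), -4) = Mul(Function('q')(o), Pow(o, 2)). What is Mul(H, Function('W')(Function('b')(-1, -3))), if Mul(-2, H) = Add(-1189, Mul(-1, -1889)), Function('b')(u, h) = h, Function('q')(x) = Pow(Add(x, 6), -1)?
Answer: -22050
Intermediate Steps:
Function('q')(x) = Pow(Add(6, x), -1)
H = -350 (H = Mul(Rational(-1, 2), Add(-1189, Mul(-1, -1889))) = Mul(Rational(-1, 2), Add(-1189, 1889)) = Mul(Rational(-1, 2), 700) = -350)
Function('W')(o) = Add(36, Mul(9, Pow(o, 2), Pow(Add(6, o), -1))) (Function('W')(o) = Add(36, Mul(9, Mul(Pow(Add(6, o), -1), Pow(o, 2)))) = Add(36, Mul(9, Mul(Pow(o, 2), Pow(Add(6, o), -1)))) = Add(36, Mul(9, Pow(o, 2), Pow(Add(6, o), -1))))
Mul(H, Function('W')(Function('b')(-1, -3))) = Mul(-350, Mul(9, Pow(Add(6, -3), -1), Add(24, Pow(-3, 2), Mul(4, -3)))) = Mul(-350, Mul(9, Pow(3, -1), Add(24, 9, -12))) = Mul(-350, Mul(9, Rational(1, 3), 21)) = Mul(-350, 63) = -22050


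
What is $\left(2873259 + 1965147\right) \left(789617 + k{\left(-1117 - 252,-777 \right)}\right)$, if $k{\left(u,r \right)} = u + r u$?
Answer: $8960539214166$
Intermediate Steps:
$\left(2873259 + 1965147\right) \left(789617 + k{\left(-1117 - 252,-777 \right)}\right) = \left(2873259 + 1965147\right) \left(789617 + \left(-1117 - 252\right) \left(1 - 777\right)\right) = 4838406 \left(789617 + \left(-1117 - 252\right) \left(-776\right)\right) = 4838406 \left(789617 - -1062344\right) = 4838406 \left(789617 + 1062344\right) = 4838406 \cdot 1851961 = 8960539214166$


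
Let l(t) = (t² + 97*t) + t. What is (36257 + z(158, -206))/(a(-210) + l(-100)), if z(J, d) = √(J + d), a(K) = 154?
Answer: 36257/354 + 2*I*√3/177 ≈ 102.42 + 0.019571*I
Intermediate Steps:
l(t) = t² + 98*t
(36257 + z(158, -206))/(a(-210) + l(-100)) = (36257 + √(158 - 206))/(154 - 100*(98 - 100)) = (36257 + √(-48))/(154 - 100*(-2)) = (36257 + 4*I*√3)/(154 + 200) = (36257 + 4*I*√3)/354 = (36257 + 4*I*√3)*(1/354) = 36257/354 + 2*I*√3/177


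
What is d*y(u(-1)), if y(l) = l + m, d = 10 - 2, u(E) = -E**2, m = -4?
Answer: -40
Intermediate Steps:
d = 8
y(l) = -4 + l (y(l) = l - 4 = -4 + l)
d*y(u(-1)) = 8*(-4 - 1*(-1)**2) = 8*(-4 - 1*1) = 8*(-4 - 1) = 8*(-5) = -40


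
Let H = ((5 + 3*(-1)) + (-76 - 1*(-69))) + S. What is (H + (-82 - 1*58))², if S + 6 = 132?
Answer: 361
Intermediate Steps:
S = 126 (S = -6 + 132 = 126)
H = 121 (H = ((5 + 3*(-1)) + (-76 - 1*(-69))) + 126 = ((5 - 3) + (-76 + 69)) + 126 = (2 - 7) + 126 = -5 + 126 = 121)
(H + (-82 - 1*58))² = (121 + (-82 - 1*58))² = (121 + (-82 - 58))² = (121 - 140)² = (-19)² = 361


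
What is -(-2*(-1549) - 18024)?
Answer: 14926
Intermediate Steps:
-(-2*(-1549) - 18024) = -(3098 - 18024) = -1*(-14926) = 14926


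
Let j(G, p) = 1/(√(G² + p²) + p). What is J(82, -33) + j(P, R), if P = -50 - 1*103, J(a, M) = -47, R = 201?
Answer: -366808/7803 + √7090/7803 ≈ -46.998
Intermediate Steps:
P = -153 (P = -50 - 103 = -153)
j(G, p) = 1/(p + √(G² + p²))
J(82, -33) + j(P, R) = -47 + 1/(201 + √((-153)² + 201²)) = -47 + 1/(201 + √(23409 + 40401)) = -47 + 1/(201 + √63810) = -47 + 1/(201 + 3*√7090)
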